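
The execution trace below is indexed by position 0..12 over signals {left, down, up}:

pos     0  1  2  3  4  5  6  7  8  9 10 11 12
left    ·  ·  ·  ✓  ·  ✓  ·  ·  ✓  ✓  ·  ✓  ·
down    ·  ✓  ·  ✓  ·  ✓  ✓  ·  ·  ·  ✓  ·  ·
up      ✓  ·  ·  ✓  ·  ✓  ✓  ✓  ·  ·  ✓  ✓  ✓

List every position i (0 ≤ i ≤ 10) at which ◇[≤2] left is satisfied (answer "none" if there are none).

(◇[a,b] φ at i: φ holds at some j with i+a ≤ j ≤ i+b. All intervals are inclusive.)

1, 2, 3, 4, 5, 6, 7, 8, 9, 10

Evaluate at each i in [0,10]:
  i=0: ✗ (none in [0,2])
  i=1: ✓ (witness j=3)
  i=2: ✓ (witness j=3)
  i=3: ✓ (witness j=3)
  i=4: ✓ (witness j=5)
  i=5: ✓ (witness j=5)
  i=6: ✓ (witness j=8)
  i=7: ✓ (witness j=8)
  i=8: ✓ (witness j=8)
  i=9: ✓ (witness j=9)
  i=10: ✓ (witness j=11)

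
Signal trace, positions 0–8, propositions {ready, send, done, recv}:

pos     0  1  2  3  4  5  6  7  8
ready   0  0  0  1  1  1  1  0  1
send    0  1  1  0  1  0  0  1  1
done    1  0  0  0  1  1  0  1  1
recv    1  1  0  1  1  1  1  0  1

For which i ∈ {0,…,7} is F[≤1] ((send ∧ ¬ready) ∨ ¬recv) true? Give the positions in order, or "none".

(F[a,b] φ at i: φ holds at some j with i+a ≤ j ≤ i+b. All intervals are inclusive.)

Evaluate at each i in [0,7]:
  i=0: ✓ (witness j=1)
  i=1: ✓ (witness j=1)
  i=2: ✓ (witness j=2)
  i=3: ✗ (none in [3,4])
  i=4: ✗ (none in [4,5])
  i=5: ✗ (none in [5,6])
  i=6: ✓ (witness j=7)
  i=7: ✓ (witness j=7)

0, 1, 2, 6, 7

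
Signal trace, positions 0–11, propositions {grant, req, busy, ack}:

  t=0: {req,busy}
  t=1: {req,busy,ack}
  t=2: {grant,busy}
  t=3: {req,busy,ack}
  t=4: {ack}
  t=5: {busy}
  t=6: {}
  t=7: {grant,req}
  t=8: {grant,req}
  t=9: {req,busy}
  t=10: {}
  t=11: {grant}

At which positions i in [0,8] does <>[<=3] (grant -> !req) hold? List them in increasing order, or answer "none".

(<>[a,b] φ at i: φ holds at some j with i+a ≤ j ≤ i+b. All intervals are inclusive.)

Evaluate at each i in [0,8]:
  i=0: ✓ (witness j=0)
  i=1: ✓ (witness j=1)
  i=2: ✓ (witness j=2)
  i=3: ✓ (witness j=3)
  i=4: ✓ (witness j=4)
  i=5: ✓ (witness j=5)
  i=6: ✓ (witness j=6)
  i=7: ✓ (witness j=9)
  i=8: ✓ (witness j=9)

0, 1, 2, 3, 4, 5, 6, 7, 8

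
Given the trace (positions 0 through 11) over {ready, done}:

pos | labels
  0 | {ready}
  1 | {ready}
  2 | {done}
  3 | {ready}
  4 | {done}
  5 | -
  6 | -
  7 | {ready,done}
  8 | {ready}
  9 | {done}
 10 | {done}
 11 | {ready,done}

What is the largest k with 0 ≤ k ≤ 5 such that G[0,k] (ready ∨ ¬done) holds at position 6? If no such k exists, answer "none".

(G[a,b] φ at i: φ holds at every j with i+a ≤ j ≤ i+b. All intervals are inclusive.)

(ready ∨ ¬done) must hold from j=6 onward; find where it first fails.
  j=6: holds
  j=7: holds
  j=8: holds
  j=9: fails
Holds on [6,8], so largest k = 2.

2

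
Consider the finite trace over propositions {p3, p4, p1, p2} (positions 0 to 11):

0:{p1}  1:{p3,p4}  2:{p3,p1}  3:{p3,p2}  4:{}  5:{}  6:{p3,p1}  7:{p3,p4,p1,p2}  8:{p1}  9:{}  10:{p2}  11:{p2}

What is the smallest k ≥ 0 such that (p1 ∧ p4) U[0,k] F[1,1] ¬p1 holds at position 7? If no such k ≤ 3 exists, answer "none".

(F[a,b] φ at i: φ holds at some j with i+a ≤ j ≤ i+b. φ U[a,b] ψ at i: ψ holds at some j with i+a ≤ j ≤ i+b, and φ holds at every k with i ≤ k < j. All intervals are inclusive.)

1

Need earliest j ≥ 7 with F[1,1] ¬p1, and (p1 ∧ p4) at every k in [7,j-1].
  j=7: rhs fails.
  j=8: rhs holds; lhs holds on [7,7]. k = 1.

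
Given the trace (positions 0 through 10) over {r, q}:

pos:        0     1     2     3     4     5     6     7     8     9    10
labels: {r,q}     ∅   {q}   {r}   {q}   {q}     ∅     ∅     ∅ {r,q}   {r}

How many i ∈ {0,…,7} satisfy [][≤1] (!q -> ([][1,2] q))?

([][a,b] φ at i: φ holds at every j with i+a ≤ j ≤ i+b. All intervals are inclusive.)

Evaluate at each i in [0,7]:
  i=0: ✗ (fails at j=1)
  i=1: ✗ (fails at j=1)
  i=2: ✓ (all of [2,3])
  i=3: ✓ (all of [3,4])
  i=4: ✓ (all of [4,5])
  i=5: ✗ (fails at j=6)
  i=6: ✗ (fails at j=6)
  i=7: ✗ (fails at j=7)
Positions where it holds: {2, 3, 4} → 3.

3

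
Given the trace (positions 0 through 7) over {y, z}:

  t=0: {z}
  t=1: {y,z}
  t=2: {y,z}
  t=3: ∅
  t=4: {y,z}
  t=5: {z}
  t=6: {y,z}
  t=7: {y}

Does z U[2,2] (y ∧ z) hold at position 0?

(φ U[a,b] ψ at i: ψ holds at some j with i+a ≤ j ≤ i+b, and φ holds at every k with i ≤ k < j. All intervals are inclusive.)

Need some j in [2,2] with (y ∧ z), and z at every k in [0,j-1].
  j=2: (y ∧ z) holds; z holds at every k in [0,1] → satisfied.

Yes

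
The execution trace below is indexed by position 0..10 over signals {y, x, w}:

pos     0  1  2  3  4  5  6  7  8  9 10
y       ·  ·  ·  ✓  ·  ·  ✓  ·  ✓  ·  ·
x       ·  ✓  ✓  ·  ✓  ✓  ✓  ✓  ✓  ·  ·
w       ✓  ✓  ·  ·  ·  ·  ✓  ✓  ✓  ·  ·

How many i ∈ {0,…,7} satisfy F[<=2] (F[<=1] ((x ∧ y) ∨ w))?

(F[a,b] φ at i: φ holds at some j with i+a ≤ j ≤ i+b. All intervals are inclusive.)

Evaluate at each i in [0,7]:
  i=0: ✓ (witness j=0)
  i=1: ✓ (witness j=1)
  i=2: ✗ (none in [2,4])
  i=3: ✓ (witness j=5)
  i=4: ✓ (witness j=5)
  i=5: ✓ (witness j=5)
  i=6: ✓ (witness j=6)
  i=7: ✓ (witness j=7)
Positions where it holds: {0, 1, 3, 4, 5, 6, 7} → 7.

7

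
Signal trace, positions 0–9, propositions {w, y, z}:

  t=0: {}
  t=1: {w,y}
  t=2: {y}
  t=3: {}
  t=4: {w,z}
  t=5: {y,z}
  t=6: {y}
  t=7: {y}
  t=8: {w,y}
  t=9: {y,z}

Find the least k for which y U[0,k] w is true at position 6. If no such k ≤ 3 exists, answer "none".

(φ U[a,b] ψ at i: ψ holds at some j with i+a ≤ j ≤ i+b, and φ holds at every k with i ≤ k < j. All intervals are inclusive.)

Need earliest j ≥ 6 with w, and y at every k in [6,j-1].
  j=6: rhs fails.
  j=7: rhs fails.
  j=8: rhs holds; lhs holds on [6,7]. k = 2.

2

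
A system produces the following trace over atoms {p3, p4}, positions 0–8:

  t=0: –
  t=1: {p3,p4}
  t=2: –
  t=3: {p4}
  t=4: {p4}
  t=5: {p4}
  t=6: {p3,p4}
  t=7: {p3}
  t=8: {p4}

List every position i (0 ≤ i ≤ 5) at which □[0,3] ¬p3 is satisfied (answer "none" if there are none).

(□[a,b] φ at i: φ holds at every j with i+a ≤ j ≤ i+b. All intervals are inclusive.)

2

Evaluate at each i in [0,5]:
  i=0: ✗ (fails at j=1)
  i=1: ✗ (fails at j=1)
  i=2: ✓ (all of [2,5])
  i=3: ✗ (fails at j=6)
  i=4: ✗ (fails at j=6)
  i=5: ✗ (fails at j=6)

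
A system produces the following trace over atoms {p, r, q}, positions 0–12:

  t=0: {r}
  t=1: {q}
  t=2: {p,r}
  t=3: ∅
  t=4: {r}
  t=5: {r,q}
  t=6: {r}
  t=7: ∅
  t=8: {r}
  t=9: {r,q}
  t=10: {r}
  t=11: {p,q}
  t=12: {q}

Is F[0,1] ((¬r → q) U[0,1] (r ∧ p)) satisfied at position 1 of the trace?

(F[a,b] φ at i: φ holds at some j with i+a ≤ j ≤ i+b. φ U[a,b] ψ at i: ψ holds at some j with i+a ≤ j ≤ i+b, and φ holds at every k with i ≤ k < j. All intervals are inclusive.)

Holds

Check ((¬r → q) U[0,1] (r ∧ p)) at each j in [1,2]:
  j=1: holds
  j=2: holds
Found at j=1 → formula holds.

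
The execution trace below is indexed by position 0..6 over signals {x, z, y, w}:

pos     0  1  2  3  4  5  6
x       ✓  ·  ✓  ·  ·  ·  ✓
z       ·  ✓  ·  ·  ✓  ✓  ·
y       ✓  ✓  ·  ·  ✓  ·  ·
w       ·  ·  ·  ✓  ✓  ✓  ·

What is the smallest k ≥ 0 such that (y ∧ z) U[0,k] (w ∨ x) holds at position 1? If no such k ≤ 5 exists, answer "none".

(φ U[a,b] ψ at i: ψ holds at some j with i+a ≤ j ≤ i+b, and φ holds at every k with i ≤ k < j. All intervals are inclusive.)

1

Need earliest j ≥ 1 with (w ∨ x), and (y ∧ z) at every k in [1,j-1].
  j=1: rhs fails.
  j=2: rhs holds; lhs holds on [1,1]. k = 1.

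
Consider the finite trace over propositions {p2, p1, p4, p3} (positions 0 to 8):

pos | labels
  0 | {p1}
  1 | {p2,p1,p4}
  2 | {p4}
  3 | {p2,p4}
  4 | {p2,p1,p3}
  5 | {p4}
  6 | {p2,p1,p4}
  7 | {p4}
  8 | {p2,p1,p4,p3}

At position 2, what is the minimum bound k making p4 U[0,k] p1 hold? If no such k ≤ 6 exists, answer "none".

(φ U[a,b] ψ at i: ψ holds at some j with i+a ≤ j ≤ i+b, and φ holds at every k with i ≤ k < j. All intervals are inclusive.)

2

Need earliest j ≥ 2 with p1, and p4 at every k in [2,j-1].
  j=2: rhs fails.
  j=3: rhs fails.
  j=4: rhs holds; lhs holds on [2,3]. k = 2.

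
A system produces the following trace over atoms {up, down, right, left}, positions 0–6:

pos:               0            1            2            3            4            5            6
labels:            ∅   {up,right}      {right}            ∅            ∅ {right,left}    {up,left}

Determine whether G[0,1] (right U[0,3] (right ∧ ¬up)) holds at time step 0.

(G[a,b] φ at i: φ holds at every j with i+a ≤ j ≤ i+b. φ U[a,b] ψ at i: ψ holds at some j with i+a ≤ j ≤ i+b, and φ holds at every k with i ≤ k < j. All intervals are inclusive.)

Check (right U[0,3] (right ∧ ¬up)) at every j in [0,1]:
  j=0: fails
  j=1: holds
Fails at j=0 → formula fails.

False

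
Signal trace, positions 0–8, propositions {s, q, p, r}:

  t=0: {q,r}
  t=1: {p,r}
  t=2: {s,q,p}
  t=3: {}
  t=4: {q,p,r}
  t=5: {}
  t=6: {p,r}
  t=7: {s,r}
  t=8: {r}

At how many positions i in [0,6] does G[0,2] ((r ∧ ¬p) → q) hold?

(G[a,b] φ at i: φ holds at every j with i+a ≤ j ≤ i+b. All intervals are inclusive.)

5

Evaluate at each i in [0,6]:
  i=0: ✓ (all of [0,2])
  i=1: ✓ (all of [1,3])
  i=2: ✓ (all of [2,4])
  i=3: ✓ (all of [3,5])
  i=4: ✓ (all of [4,6])
  i=5: ✗ (fails at j=7)
  i=6: ✗ (fails at j=7)
Positions where it holds: {0, 1, 2, 3, 4} → 5.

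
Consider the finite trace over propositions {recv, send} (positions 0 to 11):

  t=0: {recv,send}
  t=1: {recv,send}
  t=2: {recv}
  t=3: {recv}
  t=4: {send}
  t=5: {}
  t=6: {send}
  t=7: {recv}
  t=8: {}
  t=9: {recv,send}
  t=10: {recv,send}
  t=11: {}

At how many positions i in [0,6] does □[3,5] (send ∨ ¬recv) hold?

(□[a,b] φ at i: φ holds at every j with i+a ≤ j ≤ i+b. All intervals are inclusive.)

3

Evaluate at each i in [0,6]:
  i=0: ✗ (fails at j=3)
  i=1: ✓ (all of [4,6])
  i=2: ✗ (fails at j=7)
  i=3: ✗ (fails at j=7)
  i=4: ✗ (fails at j=7)
  i=5: ✓ (all of [8,10])
  i=6: ✓ (all of [9,11])
Positions where it holds: {1, 5, 6} → 3.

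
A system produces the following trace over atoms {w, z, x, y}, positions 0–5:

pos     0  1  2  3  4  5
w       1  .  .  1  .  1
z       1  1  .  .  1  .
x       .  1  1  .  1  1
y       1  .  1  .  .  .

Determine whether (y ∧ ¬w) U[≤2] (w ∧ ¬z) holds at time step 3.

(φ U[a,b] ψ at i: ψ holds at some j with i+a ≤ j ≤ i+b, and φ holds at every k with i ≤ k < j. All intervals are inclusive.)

True

Need some j in [3,5] with (w ∧ ¬z), and (y ∧ ¬w) at every k in [3,j-1].
  j=3: (w ∧ ¬z) holds; no prefix to check → satisfied.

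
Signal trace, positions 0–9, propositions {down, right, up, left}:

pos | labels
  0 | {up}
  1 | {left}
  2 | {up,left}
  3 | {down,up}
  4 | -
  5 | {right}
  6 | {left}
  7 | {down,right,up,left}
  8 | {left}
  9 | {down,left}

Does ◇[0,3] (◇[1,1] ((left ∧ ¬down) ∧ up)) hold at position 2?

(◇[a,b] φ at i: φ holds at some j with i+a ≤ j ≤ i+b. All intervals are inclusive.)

Check ◇[1,1] ((left ∧ ¬down) ∧ up) at each j in [2,5]:
  j=2: fails (none in [3,3])
  j=3: fails (none in [4,4])
  j=4: fails (none in [5,5])
  j=5: fails (none in [6,6])
No position in the window satisfies it → formula fails.

Does not hold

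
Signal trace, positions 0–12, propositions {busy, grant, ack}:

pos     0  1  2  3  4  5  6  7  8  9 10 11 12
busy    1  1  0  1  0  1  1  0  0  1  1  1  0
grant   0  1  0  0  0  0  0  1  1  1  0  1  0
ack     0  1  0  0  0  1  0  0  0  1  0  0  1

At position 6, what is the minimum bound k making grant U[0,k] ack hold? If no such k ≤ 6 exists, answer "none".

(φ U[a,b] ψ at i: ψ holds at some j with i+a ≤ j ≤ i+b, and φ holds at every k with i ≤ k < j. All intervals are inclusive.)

Need earliest j ≥ 6 with ack, and grant at every k in [6,j-1].
  j=6: rhs fails.
  j=7: rhs fails.
  j=8: rhs fails.
  j=9: rhs holds but lhs fails at k=6.
  j=10: rhs fails.
  j=11: rhs fails.
  j=12: rhs holds but lhs fails at k=6.
No witness within the range → none.

none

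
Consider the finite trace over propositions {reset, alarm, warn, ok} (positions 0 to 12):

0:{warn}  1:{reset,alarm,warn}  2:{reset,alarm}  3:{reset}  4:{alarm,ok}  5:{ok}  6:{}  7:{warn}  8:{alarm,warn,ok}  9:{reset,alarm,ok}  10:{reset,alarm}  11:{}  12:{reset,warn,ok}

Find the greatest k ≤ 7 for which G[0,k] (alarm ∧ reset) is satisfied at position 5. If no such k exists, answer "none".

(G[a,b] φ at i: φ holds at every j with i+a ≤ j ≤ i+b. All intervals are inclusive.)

(alarm ∧ reset) must hold from j=5 onward; find where it first fails.
  j=5: fails → no k works.

none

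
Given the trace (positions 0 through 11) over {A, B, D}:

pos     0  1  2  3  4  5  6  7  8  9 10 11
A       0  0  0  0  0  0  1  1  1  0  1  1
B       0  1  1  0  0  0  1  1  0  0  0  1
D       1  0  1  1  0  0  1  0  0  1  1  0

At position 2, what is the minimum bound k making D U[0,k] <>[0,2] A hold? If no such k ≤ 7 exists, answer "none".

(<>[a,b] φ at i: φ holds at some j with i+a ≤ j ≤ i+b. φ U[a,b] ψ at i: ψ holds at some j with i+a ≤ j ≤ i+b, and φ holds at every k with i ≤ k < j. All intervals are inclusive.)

Need earliest j ≥ 2 with <>[0,2] A, and D at every k in [2,j-1].
  j=2: rhs fails.
  j=3: rhs fails.
  j=4: rhs holds; lhs holds on [2,3]. k = 2.

2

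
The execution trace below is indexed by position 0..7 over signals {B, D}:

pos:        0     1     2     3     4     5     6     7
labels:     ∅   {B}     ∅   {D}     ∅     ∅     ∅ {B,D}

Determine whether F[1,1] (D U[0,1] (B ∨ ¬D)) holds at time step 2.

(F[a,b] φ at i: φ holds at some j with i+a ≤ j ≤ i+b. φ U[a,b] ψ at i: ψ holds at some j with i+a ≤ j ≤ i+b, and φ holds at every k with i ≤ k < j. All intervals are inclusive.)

Check (D U[0,1] (B ∨ ¬D)) at each j in [3,3]:
  j=3: holds
Found at j=3 → formula holds.

Yes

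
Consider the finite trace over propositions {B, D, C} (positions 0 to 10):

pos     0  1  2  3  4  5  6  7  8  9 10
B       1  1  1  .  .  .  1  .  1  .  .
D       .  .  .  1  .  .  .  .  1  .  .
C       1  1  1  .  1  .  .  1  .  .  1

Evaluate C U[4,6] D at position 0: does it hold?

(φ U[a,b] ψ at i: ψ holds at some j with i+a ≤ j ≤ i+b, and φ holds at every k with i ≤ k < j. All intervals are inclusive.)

Does not hold

Need some j in [4,6] with D, and C at every k in [0,j-1].
  j=4: D false.
  j=5: D false.
  j=6: D false.
No j in the window works → until fails.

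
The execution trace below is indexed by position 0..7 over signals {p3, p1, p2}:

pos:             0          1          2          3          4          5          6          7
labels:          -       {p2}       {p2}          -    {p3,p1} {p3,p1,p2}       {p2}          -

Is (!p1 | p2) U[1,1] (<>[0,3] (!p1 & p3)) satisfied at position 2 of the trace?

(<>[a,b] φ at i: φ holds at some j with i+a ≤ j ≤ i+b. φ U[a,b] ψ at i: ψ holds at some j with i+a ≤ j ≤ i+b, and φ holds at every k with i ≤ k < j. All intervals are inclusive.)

False

Need some j in [3,3] with <>[0,3] (!p1 & p3), and (!p1 | p2) at every k in [2,j-1].
  j=3: <>[0,3] (!p1 & p3) — fails (none in [3,6]).
No j in the window works → until fails.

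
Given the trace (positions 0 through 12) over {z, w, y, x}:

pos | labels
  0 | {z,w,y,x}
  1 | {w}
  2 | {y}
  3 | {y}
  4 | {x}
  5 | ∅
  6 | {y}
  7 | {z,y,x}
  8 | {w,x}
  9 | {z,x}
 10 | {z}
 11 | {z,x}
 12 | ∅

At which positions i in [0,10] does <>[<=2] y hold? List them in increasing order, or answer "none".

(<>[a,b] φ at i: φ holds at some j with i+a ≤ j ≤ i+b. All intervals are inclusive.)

Evaluate at each i in [0,10]:
  i=0: ✓ (witness j=0)
  i=1: ✓ (witness j=2)
  i=2: ✓ (witness j=2)
  i=3: ✓ (witness j=3)
  i=4: ✓ (witness j=6)
  i=5: ✓ (witness j=6)
  i=6: ✓ (witness j=6)
  i=7: ✓ (witness j=7)
  i=8: ✗ (none in [8,10])
  i=9: ✗ (none in [9,11])
  i=10: ✗ (none in [10,12])

0, 1, 2, 3, 4, 5, 6, 7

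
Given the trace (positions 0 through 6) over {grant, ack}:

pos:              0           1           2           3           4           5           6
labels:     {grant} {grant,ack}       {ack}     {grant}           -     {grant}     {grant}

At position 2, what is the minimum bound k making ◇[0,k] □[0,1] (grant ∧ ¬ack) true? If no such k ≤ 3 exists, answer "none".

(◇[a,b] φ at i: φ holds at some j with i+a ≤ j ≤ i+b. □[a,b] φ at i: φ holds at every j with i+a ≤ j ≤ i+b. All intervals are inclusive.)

3

Scan j = 2,3,… for □[0,1] (grant ∧ ¬ack):
  j=2: fails
  j=3: fails
  j=4: fails
  j=5: holds
First hit at j=5, so smallest k = 5-2 = 3.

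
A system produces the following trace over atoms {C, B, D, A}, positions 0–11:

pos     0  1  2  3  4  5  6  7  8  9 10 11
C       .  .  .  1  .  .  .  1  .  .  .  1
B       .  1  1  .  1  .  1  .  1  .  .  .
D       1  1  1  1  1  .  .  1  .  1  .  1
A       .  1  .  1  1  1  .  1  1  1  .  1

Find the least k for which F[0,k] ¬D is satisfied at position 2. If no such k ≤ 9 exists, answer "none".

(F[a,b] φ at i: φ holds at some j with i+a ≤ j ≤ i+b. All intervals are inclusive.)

3

Scan j = 2,3,… for ¬D:
  j=2: fails
  j=3: fails
  j=4: fails
  j=5: holds
First hit at j=5, so smallest k = 5-2 = 3.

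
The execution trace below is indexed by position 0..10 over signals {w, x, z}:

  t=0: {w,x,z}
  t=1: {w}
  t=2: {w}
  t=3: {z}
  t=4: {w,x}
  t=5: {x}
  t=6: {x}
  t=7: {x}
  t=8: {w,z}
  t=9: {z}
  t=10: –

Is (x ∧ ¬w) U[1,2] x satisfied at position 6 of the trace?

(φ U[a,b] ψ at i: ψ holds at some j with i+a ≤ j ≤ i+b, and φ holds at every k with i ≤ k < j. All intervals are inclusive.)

Need some j in [7,8] with x, and (x ∧ ¬w) at every k in [6,j-1].
  j=7: x holds; (x ∧ ¬w) holds at every k in [6,6] → satisfied.

Holds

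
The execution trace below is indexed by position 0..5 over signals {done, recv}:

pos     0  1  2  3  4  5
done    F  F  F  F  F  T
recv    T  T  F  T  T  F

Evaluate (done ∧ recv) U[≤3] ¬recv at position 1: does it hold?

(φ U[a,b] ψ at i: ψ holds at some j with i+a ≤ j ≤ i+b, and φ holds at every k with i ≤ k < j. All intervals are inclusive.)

Does not hold

Need some j in [1,4] with ¬recv, and (done ∧ recv) at every k in [1,j-1].
  j=1: ¬recv false.
  j=2: ¬recv holds, but (done ∧ recv) fails at k=1 → not this j.
  j=3: ¬recv false.
  j=4: ¬recv false.
No j in the window works → until fails.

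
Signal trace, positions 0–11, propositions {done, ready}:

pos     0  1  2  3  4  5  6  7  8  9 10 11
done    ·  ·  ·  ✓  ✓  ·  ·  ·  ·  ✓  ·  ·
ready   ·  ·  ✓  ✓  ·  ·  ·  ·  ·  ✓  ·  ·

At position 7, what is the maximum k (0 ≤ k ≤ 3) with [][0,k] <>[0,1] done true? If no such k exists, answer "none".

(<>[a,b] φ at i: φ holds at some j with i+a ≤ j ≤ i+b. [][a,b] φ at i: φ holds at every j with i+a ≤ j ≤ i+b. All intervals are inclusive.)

<>[0,1] done must hold from j=7 onward; find where it first fails.
  j=7: fails → no k works.

none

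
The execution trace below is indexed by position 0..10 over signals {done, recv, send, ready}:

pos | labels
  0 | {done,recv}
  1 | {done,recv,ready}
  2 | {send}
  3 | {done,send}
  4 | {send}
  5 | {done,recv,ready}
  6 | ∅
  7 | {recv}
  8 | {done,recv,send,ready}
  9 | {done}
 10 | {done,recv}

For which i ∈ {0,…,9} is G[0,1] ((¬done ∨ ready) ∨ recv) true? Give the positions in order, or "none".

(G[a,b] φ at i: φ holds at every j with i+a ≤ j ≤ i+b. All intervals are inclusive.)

Evaluate at each i in [0,9]:
  i=0: ✓ (all of [0,1])
  i=1: ✓ (all of [1,2])
  i=2: ✗ (fails at j=3)
  i=3: ✗ (fails at j=3)
  i=4: ✓ (all of [4,5])
  i=5: ✓ (all of [5,6])
  i=6: ✓ (all of [6,7])
  i=7: ✓ (all of [7,8])
  i=8: ✗ (fails at j=9)
  i=9: ✗ (fails at j=9)

0, 1, 4, 5, 6, 7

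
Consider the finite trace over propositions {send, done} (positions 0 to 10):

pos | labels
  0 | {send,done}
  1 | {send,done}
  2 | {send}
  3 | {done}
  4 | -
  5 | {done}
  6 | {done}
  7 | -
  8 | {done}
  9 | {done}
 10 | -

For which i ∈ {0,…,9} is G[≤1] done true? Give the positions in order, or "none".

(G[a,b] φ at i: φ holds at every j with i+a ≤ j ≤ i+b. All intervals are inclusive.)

0, 5, 8

Evaluate at each i in [0,9]:
  i=0: ✓ (all of [0,1])
  i=1: ✗ (fails at j=2)
  i=2: ✗ (fails at j=2)
  i=3: ✗ (fails at j=4)
  i=4: ✗ (fails at j=4)
  i=5: ✓ (all of [5,6])
  i=6: ✗ (fails at j=7)
  i=7: ✗ (fails at j=7)
  i=8: ✓ (all of [8,9])
  i=9: ✗ (fails at j=10)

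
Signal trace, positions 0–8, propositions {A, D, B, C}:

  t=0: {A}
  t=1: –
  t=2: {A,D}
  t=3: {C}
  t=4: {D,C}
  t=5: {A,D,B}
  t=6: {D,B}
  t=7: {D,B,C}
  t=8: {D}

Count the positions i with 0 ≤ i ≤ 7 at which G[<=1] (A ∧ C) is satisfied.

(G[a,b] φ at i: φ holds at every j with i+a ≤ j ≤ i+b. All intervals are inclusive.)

Evaluate at each i in [0,7]:
  i=0: ✗ (fails at j=0)
  i=1: ✗ (fails at j=1)
  i=2: ✗ (fails at j=2)
  i=3: ✗ (fails at j=3)
  i=4: ✗ (fails at j=4)
  i=5: ✗ (fails at j=5)
  i=6: ✗ (fails at j=6)
  i=7: ✗ (fails at j=7)
Positions where it holds: {} → 0.

0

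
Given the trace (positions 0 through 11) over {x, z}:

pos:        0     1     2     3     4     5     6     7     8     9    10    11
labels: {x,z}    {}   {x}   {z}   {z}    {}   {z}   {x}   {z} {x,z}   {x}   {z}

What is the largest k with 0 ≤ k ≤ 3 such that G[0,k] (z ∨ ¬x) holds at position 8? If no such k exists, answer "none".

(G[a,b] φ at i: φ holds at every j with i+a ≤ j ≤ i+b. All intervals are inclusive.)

1

(z ∨ ¬x) must hold from j=8 onward; find where it first fails.
  j=8: holds
  j=9: holds
  j=10: fails
Holds on [8,9], so largest k = 1.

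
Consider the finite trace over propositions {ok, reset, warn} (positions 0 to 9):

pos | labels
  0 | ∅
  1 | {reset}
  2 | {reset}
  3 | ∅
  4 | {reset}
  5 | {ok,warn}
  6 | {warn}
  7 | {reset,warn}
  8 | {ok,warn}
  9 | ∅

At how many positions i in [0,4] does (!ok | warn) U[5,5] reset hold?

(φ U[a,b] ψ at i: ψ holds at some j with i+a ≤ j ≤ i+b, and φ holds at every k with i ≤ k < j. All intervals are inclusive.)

1

Evaluate at each i in [0,4]:
  i=0: ✗ (no rhs in [5,5])
  i=1: ✗ (no rhs in [6,6])
  i=2: ✓ (rhs at j=7; lhs holds on [2,6])
  i=3: ✗ (no rhs in [8,8])
  i=4: ✗ (no rhs in [9,9])
Positions where it holds: {2} → 1.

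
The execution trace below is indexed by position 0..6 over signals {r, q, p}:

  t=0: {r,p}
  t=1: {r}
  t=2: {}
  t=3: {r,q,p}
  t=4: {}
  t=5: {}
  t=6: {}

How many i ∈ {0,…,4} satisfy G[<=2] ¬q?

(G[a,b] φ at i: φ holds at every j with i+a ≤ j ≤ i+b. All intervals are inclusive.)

Evaluate at each i in [0,4]:
  i=0: ✓ (all of [0,2])
  i=1: ✗ (fails at j=3)
  i=2: ✗ (fails at j=3)
  i=3: ✗ (fails at j=3)
  i=4: ✓ (all of [4,6])
Positions where it holds: {0, 4} → 2.

2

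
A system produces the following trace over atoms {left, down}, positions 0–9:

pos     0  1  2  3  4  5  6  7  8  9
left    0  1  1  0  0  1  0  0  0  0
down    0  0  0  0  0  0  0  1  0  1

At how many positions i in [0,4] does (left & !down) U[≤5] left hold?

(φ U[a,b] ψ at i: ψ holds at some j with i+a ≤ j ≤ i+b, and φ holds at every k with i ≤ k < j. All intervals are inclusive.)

2

Evaluate at each i in [0,4]:
  i=0: ✗ (lhs fails at k=0 before rhs at j=1)
  i=1: ✓ (rhs at j=1)
  i=2: ✓ (rhs at j=2)
  i=3: ✗ (lhs fails at k=3 before rhs at j=5)
  i=4: ✗ (lhs fails at k=4 before rhs at j=5)
Positions where it holds: {1, 2} → 2.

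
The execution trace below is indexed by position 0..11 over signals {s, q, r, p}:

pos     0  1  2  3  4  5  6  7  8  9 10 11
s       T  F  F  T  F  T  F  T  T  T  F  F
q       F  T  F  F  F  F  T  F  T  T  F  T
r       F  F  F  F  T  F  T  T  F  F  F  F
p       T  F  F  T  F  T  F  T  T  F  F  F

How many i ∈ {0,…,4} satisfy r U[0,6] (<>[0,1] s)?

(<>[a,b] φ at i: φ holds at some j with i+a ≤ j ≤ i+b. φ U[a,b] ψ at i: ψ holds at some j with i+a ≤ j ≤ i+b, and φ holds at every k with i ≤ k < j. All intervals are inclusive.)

Evaluate at each i in [0,4]:
  i=0: ✓ (rhs at j=0)
  i=1: ✗ (lhs fails at k=1 before rhs at j=2)
  i=2: ✓ (rhs at j=2)
  i=3: ✓ (rhs at j=3)
  i=4: ✓ (rhs at j=4)
Positions where it holds: {0, 2, 3, 4} → 4.

4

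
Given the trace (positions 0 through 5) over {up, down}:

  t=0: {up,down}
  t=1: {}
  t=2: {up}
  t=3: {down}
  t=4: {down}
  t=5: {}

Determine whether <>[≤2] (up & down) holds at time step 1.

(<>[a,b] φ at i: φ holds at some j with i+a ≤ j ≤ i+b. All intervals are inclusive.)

Check (up & down) at each j in [1,3]:
  j=1: false
  j=2: false
  j=3: false
No position in the window satisfies it → formula fails.

No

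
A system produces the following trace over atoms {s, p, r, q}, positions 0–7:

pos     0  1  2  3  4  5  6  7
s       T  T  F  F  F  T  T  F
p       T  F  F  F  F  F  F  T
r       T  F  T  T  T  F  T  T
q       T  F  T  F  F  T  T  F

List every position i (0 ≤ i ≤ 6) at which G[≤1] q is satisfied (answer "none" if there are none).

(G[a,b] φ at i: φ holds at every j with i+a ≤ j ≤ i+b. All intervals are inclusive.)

Evaluate at each i in [0,6]:
  i=0: ✗ (fails at j=1)
  i=1: ✗ (fails at j=1)
  i=2: ✗ (fails at j=3)
  i=3: ✗ (fails at j=3)
  i=4: ✗ (fails at j=4)
  i=5: ✓ (all of [5,6])
  i=6: ✗ (fails at j=7)

5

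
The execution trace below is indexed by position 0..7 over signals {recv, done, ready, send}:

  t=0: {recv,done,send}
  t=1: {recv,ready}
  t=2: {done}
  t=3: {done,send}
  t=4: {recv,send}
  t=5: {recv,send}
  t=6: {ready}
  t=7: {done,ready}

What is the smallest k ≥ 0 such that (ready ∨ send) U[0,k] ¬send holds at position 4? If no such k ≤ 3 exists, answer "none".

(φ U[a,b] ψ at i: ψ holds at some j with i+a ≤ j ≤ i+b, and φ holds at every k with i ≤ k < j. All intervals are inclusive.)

2

Need earliest j ≥ 4 with ¬send, and (ready ∨ send) at every k in [4,j-1].
  j=4: rhs fails.
  j=5: rhs fails.
  j=6: rhs holds; lhs holds on [4,5]. k = 2.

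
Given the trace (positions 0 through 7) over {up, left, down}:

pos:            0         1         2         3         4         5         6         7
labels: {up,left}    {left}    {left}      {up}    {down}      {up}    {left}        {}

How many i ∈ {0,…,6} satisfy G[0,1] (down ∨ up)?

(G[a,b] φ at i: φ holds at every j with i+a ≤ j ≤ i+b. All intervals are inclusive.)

Evaluate at each i in [0,6]:
  i=0: ✗ (fails at j=1)
  i=1: ✗ (fails at j=1)
  i=2: ✗ (fails at j=2)
  i=3: ✓ (all of [3,4])
  i=4: ✓ (all of [4,5])
  i=5: ✗ (fails at j=6)
  i=6: ✗ (fails at j=6)
Positions where it holds: {3, 4} → 2.

2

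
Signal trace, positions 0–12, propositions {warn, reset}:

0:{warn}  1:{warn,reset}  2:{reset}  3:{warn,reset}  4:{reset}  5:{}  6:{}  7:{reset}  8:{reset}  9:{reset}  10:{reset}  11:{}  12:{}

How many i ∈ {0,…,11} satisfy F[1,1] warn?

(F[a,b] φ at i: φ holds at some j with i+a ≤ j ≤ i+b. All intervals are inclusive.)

Evaluate at each i in [0,11]:
  i=0: ✓ (witness j=1)
  i=1: ✗ (none in [2,2])
  i=2: ✓ (witness j=3)
  i=3: ✗ (none in [4,4])
  i=4: ✗ (none in [5,5])
  i=5: ✗ (none in [6,6])
  i=6: ✗ (none in [7,7])
  i=7: ✗ (none in [8,8])
  i=8: ✗ (none in [9,9])
  i=9: ✗ (none in [10,10])
  i=10: ✗ (none in [11,11])
  i=11: ✗ (none in [12,12])
Positions where it holds: {0, 2} → 2.

2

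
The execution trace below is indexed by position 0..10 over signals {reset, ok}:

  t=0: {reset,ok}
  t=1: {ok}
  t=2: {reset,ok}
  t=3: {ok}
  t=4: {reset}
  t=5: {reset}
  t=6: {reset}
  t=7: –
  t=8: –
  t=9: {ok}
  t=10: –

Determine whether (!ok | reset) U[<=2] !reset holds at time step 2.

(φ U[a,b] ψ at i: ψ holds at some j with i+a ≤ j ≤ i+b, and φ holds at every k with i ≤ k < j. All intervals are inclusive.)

True

Need some j in [2,4] with !reset, and (!ok | reset) at every k in [2,j-1].
  j=2: !reset false.
  j=3: !reset holds; (!ok | reset) holds at every k in [2,2] → satisfied.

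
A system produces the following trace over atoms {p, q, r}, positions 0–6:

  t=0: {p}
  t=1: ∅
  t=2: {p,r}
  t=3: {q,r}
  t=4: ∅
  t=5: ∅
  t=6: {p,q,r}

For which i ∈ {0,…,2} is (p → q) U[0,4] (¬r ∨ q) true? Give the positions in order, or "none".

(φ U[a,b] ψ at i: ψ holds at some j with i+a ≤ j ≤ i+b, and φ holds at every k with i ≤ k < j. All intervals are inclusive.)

Evaluate at each i in [0,2]:
  i=0: ✓ (rhs at j=0)
  i=1: ✓ (rhs at j=1)
  i=2: ✗ (lhs fails at k=2 before rhs at j=3)

0, 1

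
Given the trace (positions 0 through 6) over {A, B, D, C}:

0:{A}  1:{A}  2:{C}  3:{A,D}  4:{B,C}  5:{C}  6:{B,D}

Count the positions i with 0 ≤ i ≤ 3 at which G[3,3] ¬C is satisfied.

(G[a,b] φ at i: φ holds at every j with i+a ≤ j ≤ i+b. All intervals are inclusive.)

2

Evaluate at each i in [0,3]:
  i=0: ✓ (all of [3,3])
  i=1: ✗ (fails at j=4)
  i=2: ✗ (fails at j=5)
  i=3: ✓ (all of [6,6])
Positions where it holds: {0, 3} → 2.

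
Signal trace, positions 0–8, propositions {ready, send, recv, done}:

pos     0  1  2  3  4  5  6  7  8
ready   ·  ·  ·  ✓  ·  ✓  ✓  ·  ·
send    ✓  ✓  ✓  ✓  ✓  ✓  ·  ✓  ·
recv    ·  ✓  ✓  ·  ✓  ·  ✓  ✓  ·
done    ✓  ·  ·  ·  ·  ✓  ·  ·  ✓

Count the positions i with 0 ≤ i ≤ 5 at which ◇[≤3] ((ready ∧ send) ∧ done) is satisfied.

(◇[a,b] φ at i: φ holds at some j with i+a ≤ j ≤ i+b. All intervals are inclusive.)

4

Evaluate at each i in [0,5]:
  i=0: ✗ (none in [0,3])
  i=1: ✗ (none in [1,4])
  i=2: ✓ (witness j=5)
  i=3: ✓ (witness j=5)
  i=4: ✓ (witness j=5)
  i=5: ✓ (witness j=5)
Positions where it holds: {2, 3, 4, 5} → 4.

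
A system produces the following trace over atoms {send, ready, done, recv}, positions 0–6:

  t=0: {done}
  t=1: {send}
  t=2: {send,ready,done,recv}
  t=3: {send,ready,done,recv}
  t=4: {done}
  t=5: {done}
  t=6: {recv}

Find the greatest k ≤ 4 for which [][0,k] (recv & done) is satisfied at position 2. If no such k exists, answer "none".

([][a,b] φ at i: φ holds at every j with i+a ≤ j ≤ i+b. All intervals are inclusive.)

(recv & done) must hold from j=2 onward; find where it first fails.
  j=2: holds
  j=3: holds
  j=4: fails
Holds on [2,3], so largest k = 1.

1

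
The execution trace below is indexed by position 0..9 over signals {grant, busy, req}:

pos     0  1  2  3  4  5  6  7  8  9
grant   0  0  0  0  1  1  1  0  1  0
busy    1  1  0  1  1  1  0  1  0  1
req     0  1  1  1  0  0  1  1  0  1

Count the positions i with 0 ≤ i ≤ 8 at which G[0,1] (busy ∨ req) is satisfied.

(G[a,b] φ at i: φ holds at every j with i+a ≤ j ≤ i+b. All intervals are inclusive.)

Evaluate at each i in [0,8]:
  i=0: ✓ (all of [0,1])
  i=1: ✓ (all of [1,2])
  i=2: ✓ (all of [2,3])
  i=3: ✓ (all of [3,4])
  i=4: ✓ (all of [4,5])
  i=5: ✓ (all of [5,6])
  i=6: ✓ (all of [6,7])
  i=7: ✗ (fails at j=8)
  i=8: ✗ (fails at j=8)
Positions where it holds: {0, 1, 2, 3, 4, 5, 6} → 7.

7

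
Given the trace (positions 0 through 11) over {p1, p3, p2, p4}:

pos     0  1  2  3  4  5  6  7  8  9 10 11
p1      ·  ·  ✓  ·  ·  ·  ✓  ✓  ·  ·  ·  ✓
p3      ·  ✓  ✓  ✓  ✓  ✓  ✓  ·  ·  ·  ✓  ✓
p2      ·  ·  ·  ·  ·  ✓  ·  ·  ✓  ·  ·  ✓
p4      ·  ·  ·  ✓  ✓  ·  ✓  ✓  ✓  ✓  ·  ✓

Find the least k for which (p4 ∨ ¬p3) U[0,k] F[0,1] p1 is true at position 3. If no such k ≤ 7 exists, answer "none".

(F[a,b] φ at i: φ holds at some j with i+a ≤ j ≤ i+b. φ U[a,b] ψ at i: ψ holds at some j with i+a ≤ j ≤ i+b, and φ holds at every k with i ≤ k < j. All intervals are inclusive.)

Need earliest j ≥ 3 with F[0,1] p1, and (p4 ∨ ¬p3) at every k in [3,j-1].
  j=3: rhs fails.
  j=4: rhs fails.
  j=5: rhs holds; lhs holds on [3,4]. k = 2.

2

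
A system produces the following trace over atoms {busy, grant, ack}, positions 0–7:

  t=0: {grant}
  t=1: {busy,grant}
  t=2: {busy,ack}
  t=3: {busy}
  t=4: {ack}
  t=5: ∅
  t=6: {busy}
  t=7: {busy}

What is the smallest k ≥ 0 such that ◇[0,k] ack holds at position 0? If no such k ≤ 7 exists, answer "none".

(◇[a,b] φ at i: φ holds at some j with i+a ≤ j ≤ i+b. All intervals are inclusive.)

Scan j = 0,1,… for ack:
  j=0: fails
  j=1: fails
  j=2: holds
First hit at j=2, so smallest k = 2-0 = 2.

2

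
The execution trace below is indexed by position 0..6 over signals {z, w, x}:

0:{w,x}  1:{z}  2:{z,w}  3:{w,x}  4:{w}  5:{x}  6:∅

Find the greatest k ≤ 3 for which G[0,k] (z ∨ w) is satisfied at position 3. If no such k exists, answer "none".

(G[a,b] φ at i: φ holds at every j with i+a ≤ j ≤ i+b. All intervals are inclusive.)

1

(z ∨ w) must hold from j=3 onward; find where it first fails.
  j=3: holds
  j=4: holds
  j=5: fails
Holds on [3,4], so largest k = 1.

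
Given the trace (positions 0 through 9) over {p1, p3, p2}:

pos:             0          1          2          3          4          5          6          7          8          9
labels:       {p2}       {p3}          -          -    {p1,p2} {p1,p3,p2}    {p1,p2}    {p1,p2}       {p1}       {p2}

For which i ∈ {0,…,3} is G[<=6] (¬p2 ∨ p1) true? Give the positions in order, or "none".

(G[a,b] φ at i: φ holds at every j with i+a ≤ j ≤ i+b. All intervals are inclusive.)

1, 2

Evaluate at each i in [0,3]:
  i=0: ✗ (fails at j=0)
  i=1: ✓ (all of [1,7])
  i=2: ✓ (all of [2,8])
  i=3: ✗ (fails at j=9)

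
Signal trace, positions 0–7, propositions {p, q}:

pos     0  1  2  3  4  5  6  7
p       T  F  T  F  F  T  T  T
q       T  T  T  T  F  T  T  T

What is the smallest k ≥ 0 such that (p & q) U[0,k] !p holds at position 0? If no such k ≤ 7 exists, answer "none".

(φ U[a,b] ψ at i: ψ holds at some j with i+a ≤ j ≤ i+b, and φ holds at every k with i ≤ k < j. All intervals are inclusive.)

Need earliest j ≥ 0 with !p, and (p & q) at every k in [0,j-1].
  j=0: rhs fails.
  j=1: rhs holds; lhs holds on [0,0]. k = 1.

1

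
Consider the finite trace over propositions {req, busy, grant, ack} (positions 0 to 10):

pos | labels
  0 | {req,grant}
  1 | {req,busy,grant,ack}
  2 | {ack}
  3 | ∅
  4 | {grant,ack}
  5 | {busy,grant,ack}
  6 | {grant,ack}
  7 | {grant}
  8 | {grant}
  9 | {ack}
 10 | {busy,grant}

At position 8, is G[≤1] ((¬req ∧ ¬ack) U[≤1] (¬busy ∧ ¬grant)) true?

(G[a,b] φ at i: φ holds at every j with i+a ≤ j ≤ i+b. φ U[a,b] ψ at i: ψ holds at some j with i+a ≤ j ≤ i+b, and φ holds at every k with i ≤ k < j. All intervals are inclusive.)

Check ((¬req ∧ ¬ack) U[≤1] (¬busy ∧ ¬grant)) at every j in [8,9]:
  j=8: holds
  j=9: holds
All positions satisfy it → formula holds.

True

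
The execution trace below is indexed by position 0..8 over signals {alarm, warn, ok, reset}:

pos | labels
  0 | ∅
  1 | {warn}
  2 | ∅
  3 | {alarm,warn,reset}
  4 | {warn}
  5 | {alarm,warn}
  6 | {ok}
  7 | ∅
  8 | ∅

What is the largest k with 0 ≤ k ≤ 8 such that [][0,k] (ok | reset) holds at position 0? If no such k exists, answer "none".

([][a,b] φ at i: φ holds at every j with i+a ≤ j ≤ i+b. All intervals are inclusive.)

none

(ok | reset) must hold from j=0 onward; find where it first fails.
  j=0: fails → no k works.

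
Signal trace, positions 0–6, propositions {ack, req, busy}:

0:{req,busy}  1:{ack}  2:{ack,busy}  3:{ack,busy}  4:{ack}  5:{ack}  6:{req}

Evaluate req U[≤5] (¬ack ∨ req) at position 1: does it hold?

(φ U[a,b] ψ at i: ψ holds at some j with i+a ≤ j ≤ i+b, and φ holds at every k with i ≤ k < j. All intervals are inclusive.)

No

Need some j in [1,6] with (¬ack ∨ req), and req at every k in [1,j-1].
  j=1: (¬ack ∨ req) false.
  j=2: (¬ack ∨ req) false.
  j=3: (¬ack ∨ req) false.
  j=4: (¬ack ∨ req) false.
  j=5: (¬ack ∨ req) false.
  j=6: (¬ack ∨ req) holds, but req fails at k=1 → not this j.
No j in the window works → until fails.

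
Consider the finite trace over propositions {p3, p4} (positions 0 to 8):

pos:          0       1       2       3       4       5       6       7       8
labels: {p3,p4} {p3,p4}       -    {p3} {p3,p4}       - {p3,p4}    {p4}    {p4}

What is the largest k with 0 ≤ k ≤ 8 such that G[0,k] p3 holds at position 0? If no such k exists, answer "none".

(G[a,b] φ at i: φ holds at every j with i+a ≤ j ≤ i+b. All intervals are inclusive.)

p3 must hold from j=0 onward; find where it first fails.
  j=0: holds
  j=1: holds
  j=2: fails
Holds on [0,1], so largest k = 1.

1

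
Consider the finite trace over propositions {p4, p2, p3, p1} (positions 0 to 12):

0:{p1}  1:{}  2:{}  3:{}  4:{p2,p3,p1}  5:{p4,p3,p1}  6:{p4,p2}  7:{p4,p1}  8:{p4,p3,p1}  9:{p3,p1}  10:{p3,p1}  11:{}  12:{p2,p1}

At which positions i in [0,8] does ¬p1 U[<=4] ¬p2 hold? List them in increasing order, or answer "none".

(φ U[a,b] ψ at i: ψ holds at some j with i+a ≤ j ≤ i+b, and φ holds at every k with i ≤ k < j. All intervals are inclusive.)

Evaluate at each i in [0,8]:
  i=0: ✓ (rhs at j=0)
  i=1: ✓ (rhs at j=1)
  i=2: ✓ (rhs at j=2)
  i=3: ✓ (rhs at j=3)
  i=4: ✗ (lhs fails at k=4 before rhs at j=5)
  i=5: ✓ (rhs at j=5)
  i=6: ✓ (rhs at j=7; lhs holds on [6,6])
  i=7: ✓ (rhs at j=7)
  i=8: ✓ (rhs at j=8)

0, 1, 2, 3, 5, 6, 7, 8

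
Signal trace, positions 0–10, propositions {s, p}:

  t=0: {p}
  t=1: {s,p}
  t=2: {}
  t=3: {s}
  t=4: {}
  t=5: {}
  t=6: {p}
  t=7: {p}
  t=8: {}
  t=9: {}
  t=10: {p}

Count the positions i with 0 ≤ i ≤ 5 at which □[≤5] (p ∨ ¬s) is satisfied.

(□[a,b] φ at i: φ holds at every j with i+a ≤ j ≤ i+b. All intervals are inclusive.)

Evaluate at each i in [0,5]:
  i=0: ✗ (fails at j=3)
  i=1: ✗ (fails at j=3)
  i=2: ✗ (fails at j=3)
  i=3: ✗ (fails at j=3)
  i=4: ✓ (all of [4,9])
  i=5: ✓ (all of [5,10])
Positions where it holds: {4, 5} → 2.

2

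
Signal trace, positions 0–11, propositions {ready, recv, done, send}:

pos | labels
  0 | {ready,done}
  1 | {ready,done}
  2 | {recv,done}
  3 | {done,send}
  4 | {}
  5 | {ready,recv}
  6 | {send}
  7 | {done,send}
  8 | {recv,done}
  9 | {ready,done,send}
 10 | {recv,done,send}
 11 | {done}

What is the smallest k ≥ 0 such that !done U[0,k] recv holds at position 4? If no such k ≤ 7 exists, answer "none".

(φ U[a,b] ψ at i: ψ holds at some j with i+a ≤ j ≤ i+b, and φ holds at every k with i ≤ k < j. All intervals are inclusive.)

Need earliest j ≥ 4 with recv, and !done at every k in [4,j-1].
  j=4: rhs fails.
  j=5: rhs holds; lhs holds on [4,4]. k = 1.

1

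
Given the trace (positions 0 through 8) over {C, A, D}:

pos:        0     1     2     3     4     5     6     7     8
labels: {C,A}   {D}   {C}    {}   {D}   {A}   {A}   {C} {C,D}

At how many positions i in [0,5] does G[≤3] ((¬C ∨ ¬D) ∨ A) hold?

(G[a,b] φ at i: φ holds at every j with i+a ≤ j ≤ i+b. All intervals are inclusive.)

5

Evaluate at each i in [0,5]:
  i=0: ✓ (all of [0,3])
  i=1: ✓ (all of [1,4])
  i=2: ✓ (all of [2,5])
  i=3: ✓ (all of [3,6])
  i=4: ✓ (all of [4,7])
  i=5: ✗ (fails at j=8)
Positions where it holds: {0, 1, 2, 3, 4} → 5.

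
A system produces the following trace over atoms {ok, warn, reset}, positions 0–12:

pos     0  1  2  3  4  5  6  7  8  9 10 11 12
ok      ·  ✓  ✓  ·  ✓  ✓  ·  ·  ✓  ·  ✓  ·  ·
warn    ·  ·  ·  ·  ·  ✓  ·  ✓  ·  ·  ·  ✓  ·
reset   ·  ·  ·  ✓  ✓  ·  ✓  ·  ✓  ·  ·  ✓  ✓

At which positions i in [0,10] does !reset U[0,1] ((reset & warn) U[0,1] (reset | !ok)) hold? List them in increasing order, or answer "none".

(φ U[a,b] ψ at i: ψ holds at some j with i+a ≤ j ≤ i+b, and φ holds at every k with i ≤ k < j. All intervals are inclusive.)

0, 2, 3, 4, 5, 6, 7, 8, 9, 10

Evaluate at each i in [0,10]:
  i=0: ✓ (rhs at j=0)
  i=1: ✗ (no rhs in [1,2])
  i=2: ✓ (rhs at j=3; lhs holds on [2,2])
  i=3: ✓ (rhs at j=3)
  i=4: ✓ (rhs at j=4)
  i=5: ✓ (rhs at j=6; lhs holds on [5,5])
  i=6: ✓ (rhs at j=6)
  i=7: ✓ (rhs at j=7)
  i=8: ✓ (rhs at j=8)
  i=9: ✓ (rhs at j=9)
  i=10: ✓ (rhs at j=11; lhs holds on [10,10])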